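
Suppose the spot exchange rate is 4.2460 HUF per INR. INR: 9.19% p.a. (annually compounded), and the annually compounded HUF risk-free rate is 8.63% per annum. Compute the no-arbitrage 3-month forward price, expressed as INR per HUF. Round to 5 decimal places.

0.23582

T = 3/12 years.
Growth of 1 HUF over T: (1 + 0.0863)^(3/12) = 1.020910.
Growth of 1 INR over T: (1 + 0.0919)^(3/12) = 1.0222232.
CIP: F = S · (grow HUF)/(grow INR) = 4.246 × 1.020910/1.0222232 = 4.240545 HUF per INR.
Invert for INR per HUF: 1 / 4.240545 = 0.23582.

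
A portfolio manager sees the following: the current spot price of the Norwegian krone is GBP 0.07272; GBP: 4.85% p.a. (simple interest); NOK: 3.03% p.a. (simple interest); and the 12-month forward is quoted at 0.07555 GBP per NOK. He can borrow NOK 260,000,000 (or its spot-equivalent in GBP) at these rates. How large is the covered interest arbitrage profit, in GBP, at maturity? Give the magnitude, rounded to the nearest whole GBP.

T = 1 year.
Keep in NOK, deliver into the forward: 260,000,000·1.030300·0.07555 = GBP 20,238,182.90.
Swap to GBP now, deposit: 260,000,000·0.07272·1.048500 = GBP 19,824,199.20.
The quoted forward overvalues NOK, so borrow GBP, buy NOK at spot, deposit the NOK at 3.03%, and sell the proceeds forward at 0.07555.
Profit = 20,238,182.90 − 19,824,199.20 = GBP 413,984.

GBP 413,984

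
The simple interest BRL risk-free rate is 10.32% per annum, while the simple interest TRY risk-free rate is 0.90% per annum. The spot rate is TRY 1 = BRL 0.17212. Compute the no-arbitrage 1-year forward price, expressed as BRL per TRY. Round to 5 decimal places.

T = 1 year.
BRL accumulates by 1 + 0.1032×1 = 1.103200.
TRY accumulates by 1 + 0.0090×1 = 1.009000.
Forward (BRL per TRY) = 0.17212 × 1.103200 / 1.009000 = 0.1881891.

0.18819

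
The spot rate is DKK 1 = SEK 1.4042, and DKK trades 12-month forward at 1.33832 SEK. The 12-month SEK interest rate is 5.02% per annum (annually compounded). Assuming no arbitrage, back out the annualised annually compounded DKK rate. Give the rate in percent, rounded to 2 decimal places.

10.19%

T = 1 year.
CIP gives F = S · g_SEK/g_DKK, so g_SEK/g_DKK = 1.33832/1.4042 = 0.9530836.
The SEK side grows by (1 + 0.0502)^1 = 1.050200.
So the DKK growth factor = 1.101897.
Annualise: 1.101897^(1/1) − 1 = 0.101897 = 10.19%.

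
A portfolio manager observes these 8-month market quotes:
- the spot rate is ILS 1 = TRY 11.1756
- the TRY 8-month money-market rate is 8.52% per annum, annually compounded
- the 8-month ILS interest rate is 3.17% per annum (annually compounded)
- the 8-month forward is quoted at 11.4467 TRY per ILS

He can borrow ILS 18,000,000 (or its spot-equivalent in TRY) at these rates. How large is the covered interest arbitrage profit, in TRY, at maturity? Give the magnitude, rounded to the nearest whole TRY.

TRY 2,058,102

T = 8/12 years.
Route A — deposit ILS, sell forward: 18,000,000 × 1.02102322349 × 11.4467 = TRY 210,372,237.58.
Route B — convert at spot, deposit TRY: 18,000,000 × 11.1756 × 1.05602254505 = TRY 212,430,339.98.
The quoted forward undervalues ILS, so borrow ILS, convert to TRY at spot, deposit the TRY at 8.52%, and buy ILS forward at 11.4467 to cover the loan.
The gap between the two covered legs is TRY 2,058,102.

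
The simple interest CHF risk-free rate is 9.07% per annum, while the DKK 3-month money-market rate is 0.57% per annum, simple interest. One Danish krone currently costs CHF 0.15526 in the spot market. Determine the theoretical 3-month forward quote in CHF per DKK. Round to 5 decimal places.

0.15855

T = 3/12 years.
Growth of 1 CHF over T: 1 + 0.0907×3/12 = 1.022675.
DKK growth factor: 1 + 0.0057×3/12 = 1.001425.
CIP: F = S · (grow CHF)/(grow DKK) = 0.15526 × 1.022675/1.001425 = 0.1585546 CHF per DKK.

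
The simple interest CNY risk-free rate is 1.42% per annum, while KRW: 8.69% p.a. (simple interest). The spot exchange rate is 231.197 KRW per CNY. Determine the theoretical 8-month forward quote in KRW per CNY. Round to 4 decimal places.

242.2973

T = 8/12 years.
Growth of 1 KRW over T: 1 + 0.0869×8/12 = 1.057933333.
CNY accumulates by 1 + 0.0142×8/12 = 1.009466667.
CIP: F = S · (grow KRW)/(grow CNY) = 231.197 × 1.057933333/1.009466667 = 242.297265 KRW per CNY.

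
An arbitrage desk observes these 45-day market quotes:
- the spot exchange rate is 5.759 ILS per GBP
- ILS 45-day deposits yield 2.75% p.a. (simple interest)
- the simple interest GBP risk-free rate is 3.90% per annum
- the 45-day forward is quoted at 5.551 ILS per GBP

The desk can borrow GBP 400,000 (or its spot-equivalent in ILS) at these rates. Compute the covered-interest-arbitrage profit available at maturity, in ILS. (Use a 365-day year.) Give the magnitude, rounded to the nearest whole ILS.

T = 45/365 years.
Keep in GBP, deliver into the forward: 400,000·1.004808219·5.551 = ILS 2,231,076.17.
Swap to ILS now, deposit: 400,000·5.759·1.003390411 = ILS 2,311,410.15.
The quoted forward undervalues GBP, so borrow GBP, convert to ILS at spot, deposit the ILS at 2.75%, and buy GBP forward at 5.551 to cover the loan.
Profit = 2,311,410.15 − 2,231,076.17 = ILS 80,334.

ILS 80,334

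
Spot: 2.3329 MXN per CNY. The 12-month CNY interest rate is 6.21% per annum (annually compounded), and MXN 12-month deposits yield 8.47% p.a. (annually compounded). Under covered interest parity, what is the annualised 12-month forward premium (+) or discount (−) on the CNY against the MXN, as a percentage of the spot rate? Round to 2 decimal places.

+2.13%

T = 1 year.
F = S · g_MXN/g_CNY = 2.3329 × 1.084700/1.062100 = 2.3825408.
(F − S)/S ÷ T = (2.3825408 − 2.3329)/2.3329/1 = 0.021279 → 2.13%.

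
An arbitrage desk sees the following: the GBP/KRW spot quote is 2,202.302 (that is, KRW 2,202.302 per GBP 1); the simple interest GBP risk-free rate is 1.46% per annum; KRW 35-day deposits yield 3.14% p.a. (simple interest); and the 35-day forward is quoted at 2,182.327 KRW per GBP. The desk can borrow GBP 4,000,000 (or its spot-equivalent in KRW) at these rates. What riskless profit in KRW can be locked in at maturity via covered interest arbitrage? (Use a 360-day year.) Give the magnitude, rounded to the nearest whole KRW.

T = 35/360 years.
Route A — deposit GBP, sell forward: 4,000,000 × 1.001419444444 × 2182.327 = KRW 8,741,698,767.74.
Route B — convert at spot, deposit KRW: 4,000,000 × 2202.302 × 1.003052777778 = KRW 8,836,100,554.42.
The quoted forward undervalues GBP, so borrow GBP, convert to KRW at spot, deposit the KRW at 3.14%, and buy GBP forward at 2,182.327 to cover the loan.
Arbitrage profit = |8,741,698,767.74 − 8,836,100,554.42| = KRW 94,401,787.

KRW 94,401,787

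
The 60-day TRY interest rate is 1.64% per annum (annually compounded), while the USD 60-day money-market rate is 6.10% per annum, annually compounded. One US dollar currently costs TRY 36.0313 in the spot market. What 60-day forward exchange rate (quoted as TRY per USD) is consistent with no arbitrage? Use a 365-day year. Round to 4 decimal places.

35.7778

T = 60/365 years.
TRY accumulates by (1 + 0.0164)^(60/365) = 1.0026776.
USD accumulates by (1 + 0.0610)^(60/365) = 1.00978098.
CIP: F = S · (grow TRY)/(grow USD) = 36.0313 × 1.0026776/1.00978098 = 35.777835 TRY per USD.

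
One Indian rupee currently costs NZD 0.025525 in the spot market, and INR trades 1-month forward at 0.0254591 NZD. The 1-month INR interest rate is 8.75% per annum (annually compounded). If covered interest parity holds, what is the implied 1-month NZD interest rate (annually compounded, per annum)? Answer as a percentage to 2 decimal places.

5.43%

T = 1/12 years.
CIP gives F = S · g_NZD/g_INR, so g_NZD/g_INR = 0.0254591/0.025525 = 0.9974182.
INR growth factor: (1 + 0.0875)^(1/12) = 1.0070146.
Hence g_NZD = 1.0044147.
r = 1.0044147^(12/1) − 1 = 0.054282 → 5.43%.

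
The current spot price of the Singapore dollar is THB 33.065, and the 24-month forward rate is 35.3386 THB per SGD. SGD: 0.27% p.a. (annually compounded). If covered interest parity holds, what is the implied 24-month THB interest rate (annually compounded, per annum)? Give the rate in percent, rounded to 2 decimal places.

3.66%

T = 2 years.
CIP gives F = S · g_THB/g_SGD, so g_THB/g_SGD = 35.3386/33.065 = 1.0687615.
The SGD side grows by (1 + 0.0027)^2 = 1.0054073.
That pins the THB growth at 1.0745406.
Annualise: 1.0745406^(1/2) − 1 = 0.036601 = 3.66%.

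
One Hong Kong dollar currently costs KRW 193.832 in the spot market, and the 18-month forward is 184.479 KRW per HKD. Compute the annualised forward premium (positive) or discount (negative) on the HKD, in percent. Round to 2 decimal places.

-3.22%

T = 18/12 years.
(F − S)/S = (184.479 − 193.832)/193.832 = -0.0482531.
×(1/T) gives -3.22% p.a.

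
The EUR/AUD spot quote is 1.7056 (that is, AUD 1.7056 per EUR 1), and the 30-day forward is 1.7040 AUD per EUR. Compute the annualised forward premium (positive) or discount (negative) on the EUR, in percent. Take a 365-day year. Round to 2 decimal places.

T = 30/365 years.
EUR trades forward at -0.09381% vs spot over the period.
Per annum: -0.0009381 / (30/365) = -0.011414 = -1.14%.

-1.14%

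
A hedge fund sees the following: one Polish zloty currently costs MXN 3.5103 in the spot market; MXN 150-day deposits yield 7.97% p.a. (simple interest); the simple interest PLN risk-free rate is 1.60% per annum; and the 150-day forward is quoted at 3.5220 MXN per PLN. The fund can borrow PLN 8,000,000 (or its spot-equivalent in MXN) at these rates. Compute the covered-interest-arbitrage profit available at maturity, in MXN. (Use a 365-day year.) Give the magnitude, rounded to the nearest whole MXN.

MXN 640,928

T = 150/365 years.
Route A — deposit PLN, sell forward: 8,000,000 × 1.0065753425 × 3.5220 = MXN 28,361,266.85.
Route B — convert at spot, deposit MXN: 8,000,000 × 3.5103 × 1.0327534247 = MXN 29,002,194.77.
The quoted forward undervalues PLN, so borrow PLN, convert to MXN at spot, deposit the MXN at 7.97%, and buy PLN forward at 3.5220 to cover the loan.
The gap between the two covered legs is MXN 640,928.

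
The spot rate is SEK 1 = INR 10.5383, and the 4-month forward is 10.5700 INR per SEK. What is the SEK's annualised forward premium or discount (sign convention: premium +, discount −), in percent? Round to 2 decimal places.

+0.90%

T = 4/12 years.
SEK trades forward at +0.30081% vs spot over the period.
Annualise by dividing by T: 0.0030081 / (4/12) = 0.009024 → 0.90%.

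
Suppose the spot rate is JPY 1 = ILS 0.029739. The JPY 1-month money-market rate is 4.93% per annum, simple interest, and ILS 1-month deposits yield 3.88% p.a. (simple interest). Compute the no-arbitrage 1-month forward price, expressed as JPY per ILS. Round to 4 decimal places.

T = 1/12 years.
ILS growth factor: 1 + 0.0388×1/12 = 1.00323333.
JPY accumulates by 1 + 0.0493×1/12 = 1.00410833.
CIP: F = S · (grow ILS)/(grow JPY) = 0.029739 × 1.00323333/1.00410833 = 0.029713085 ILS per JPY.
Invert for JPY per ILS: 1 / 0.029713085 = 33.6552.

33.6552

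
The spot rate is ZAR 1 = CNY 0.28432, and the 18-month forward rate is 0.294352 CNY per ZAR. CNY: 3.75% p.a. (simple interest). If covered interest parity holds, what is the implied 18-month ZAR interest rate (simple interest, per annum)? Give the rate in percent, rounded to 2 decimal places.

1.35%

T = 18/12 years.
F/S = 0.294352/0.28432 = 1.0352842 = (growth of CNY) / (growth of ZAR).
The CNY side grows by 1 + 0.0375×18/12 = 1.056250.
That pins the ZAR growth at 1.0202513.
(1.0202513 − 1)/T = 0.013501, i.e. 1.35%.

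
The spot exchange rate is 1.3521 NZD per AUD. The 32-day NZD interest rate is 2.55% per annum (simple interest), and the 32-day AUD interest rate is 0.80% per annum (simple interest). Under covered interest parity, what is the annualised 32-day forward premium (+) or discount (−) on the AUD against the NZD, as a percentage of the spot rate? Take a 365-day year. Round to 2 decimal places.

+1.75%

T = 32/365 years.
CIP forward (NZD per AUD) = 1.3521 × 1.0022356/1.0007014 = 1.3541729.
(F − S)/S ÷ T = (1.3541729 − 1.3521)/1.3521/(32/365) = 0.017487 → 1.75%.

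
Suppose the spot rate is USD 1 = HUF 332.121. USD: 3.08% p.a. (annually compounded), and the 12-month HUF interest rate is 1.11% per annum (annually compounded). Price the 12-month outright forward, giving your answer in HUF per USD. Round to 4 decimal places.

325.7737

T = 1 year.
HUF growth factor: (1 + 0.0111)^1 = 1.011100.
USD growth factor: (1 + 0.0308)^1 = 1.030800.
CIP: F = S · (grow HUF)/(grow USD) = 332.121 × 1.011100/1.030800 = 325.773713 HUF per USD.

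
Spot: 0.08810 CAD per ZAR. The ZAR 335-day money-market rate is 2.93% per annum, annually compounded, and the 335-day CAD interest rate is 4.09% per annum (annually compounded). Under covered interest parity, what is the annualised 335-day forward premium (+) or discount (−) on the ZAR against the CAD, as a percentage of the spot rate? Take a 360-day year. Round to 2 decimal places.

T = 335/360 years.
CIP forward (CAD per ZAR) = 0.0881 × 1.0380064/1.0272378 = 0.08902356.
(F − S)/S ÷ T = (0.08902356 − 0.0881)/0.0881/(335/360) = 0.011265 → 1.13%.

+1.13%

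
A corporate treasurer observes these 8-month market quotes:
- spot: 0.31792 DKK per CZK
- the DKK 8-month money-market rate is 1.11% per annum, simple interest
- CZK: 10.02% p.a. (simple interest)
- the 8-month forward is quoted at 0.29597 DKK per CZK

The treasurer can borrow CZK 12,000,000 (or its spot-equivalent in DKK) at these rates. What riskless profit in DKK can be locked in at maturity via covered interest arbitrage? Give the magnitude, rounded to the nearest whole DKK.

DKK 54,382

T = 8/12 years.
Invest the CZK and cover forward: 12,000,000 × 1.066800 × 0.29597 = DKK 3,788,889.55.
Convert at spot and invest in DKK: 12,000,000 × 0.31792 × 1.007400 = DKK 3,843,271.30.
The quoted forward undervalues CZK, so borrow CZK, convert to DKK at spot, deposit the DKK at 1.11%, and buy CZK forward at 0.29597 to cover the loan.
Arbitrage profit = |3,788,889.55 − 3,843,271.30| = DKK 54,382.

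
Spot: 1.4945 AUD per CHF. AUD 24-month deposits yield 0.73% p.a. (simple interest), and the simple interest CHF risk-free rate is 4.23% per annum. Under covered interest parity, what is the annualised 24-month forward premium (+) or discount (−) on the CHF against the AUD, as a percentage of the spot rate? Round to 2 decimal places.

-3.23%

T = 2 years.
No-arbitrage forward: 1.4945 × 1.014600 / 1.084600 = 1.3980451 AUD/CHF.
Annualised premium = (F − S)/S × (1/T) = (1.3980451 − 1.4945)/1.4945 ÷ 2 = -3.23%.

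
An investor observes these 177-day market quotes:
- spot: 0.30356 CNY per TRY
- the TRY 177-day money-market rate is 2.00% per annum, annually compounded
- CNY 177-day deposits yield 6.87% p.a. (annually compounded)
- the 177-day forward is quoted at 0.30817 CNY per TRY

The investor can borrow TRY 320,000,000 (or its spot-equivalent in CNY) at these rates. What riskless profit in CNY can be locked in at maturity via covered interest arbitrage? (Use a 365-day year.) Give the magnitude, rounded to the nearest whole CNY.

CNY 754,073

T = 177/365 years.
Route A — deposit TRY, sell forward: 320,000,000 × 1.0096491739 × 0.30817 = CNY 99,565,947.49.
Route B — convert at spot, deposit CNY: 320,000,000 × 0.30356 × 1.0327449765 = CNY 100,320,020.82.
The quoted forward undervalues TRY, so borrow TRY, convert to CNY at spot, deposit the CNY at 6.87%, and buy TRY forward at 0.30817 to cover the loan.
Arbitrage profit = |99,565,947.49 − 100,320,020.82| = CNY 754,073.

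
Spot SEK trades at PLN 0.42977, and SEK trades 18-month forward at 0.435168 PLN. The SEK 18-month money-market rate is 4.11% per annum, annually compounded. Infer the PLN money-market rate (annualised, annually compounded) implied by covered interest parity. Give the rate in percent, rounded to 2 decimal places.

4.98%

T = 18/12 years.
F/S = 0.435168/0.42977 = 1.0125602 = (growth of PLN) / (growth of SEK).
The SEK side grows by (1 + 0.0411)^(18/12) = 1.0622792.
So the PLN growth factor = 1.0756216.
r = 1.0756216^(12/18) − 1 = 0.049799 → 4.98%.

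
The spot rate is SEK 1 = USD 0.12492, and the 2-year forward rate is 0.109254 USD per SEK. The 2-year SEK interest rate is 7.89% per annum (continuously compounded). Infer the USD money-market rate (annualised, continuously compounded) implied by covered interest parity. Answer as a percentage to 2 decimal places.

T = 2 years.
CIP gives F = S · g_USD/g_SEK, so g_USD/g_SEK = 0.109254/0.12492 = 0.8745917.
The SEK side grows by e^(0.0789×2) = 1.170932.
That pins the USD growth at 1.0240874.
Take logs: ln 1.0240874 / 2 = 0.011901, so 1.19%.

1.19%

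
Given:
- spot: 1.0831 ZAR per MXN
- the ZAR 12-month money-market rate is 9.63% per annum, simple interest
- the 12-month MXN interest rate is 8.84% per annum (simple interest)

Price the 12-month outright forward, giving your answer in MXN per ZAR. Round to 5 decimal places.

0.91662

T = 1 year.
ZAR accumulates by 1 + 0.0963×1 = 1.096300.
MXN growth factor: 1 + 0.0884×1 = 1.088400.
CIP: F = S · (grow ZAR)/(grow MXN) = 1.0831 × 1.096300/1.088400 = 1.090962 ZAR per MXN.
Invert for MXN per ZAR: 1 / 1.090962 = 0.91662.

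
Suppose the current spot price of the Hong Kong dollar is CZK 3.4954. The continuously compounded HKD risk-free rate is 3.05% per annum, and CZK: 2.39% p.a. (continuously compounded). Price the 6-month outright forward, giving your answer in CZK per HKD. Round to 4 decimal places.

3.4839

T = 6/12 years.
CZK growth factor: e^(0.0239×6/12) = 1.0120217.
HKD accumulates by e^(0.0305×6/12) = 1.0153669.
CIP: F = S · (grow CZK)/(grow HKD) = 3.4954 × 1.0120217/1.0153669 = 3.483884 CZK per HKD.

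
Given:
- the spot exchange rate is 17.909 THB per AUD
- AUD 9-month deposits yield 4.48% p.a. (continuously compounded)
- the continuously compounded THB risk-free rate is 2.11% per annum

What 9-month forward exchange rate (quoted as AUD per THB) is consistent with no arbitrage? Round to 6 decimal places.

0.056839

T = 9/12 years.
Growth of 1 THB over T: e^(0.0211×9/12) = 1.0159509.
AUD accumulates by e^(0.0448×9/12) = 1.0341709.
CIP: F = S · (grow THB)/(grow AUD) = 17.909 × 1.0159509/1.0341709 = 17.59348 THB per AUD.
Quoted the other way: 1/17.59348 = 0.056839 AUD per THB.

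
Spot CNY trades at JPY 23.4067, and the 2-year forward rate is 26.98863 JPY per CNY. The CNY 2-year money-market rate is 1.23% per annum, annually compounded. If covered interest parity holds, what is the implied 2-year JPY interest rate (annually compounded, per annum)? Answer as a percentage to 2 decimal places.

T = 2 years.
By CIP, F/S equals the JPY-to-CNY growth ratio: 26.98863/23.4067 = 1.1530301.
The CNY side grows by (1 + 0.0123)^2 = 1.0247513.
So the JPY growth factor = 1.1815691.
r = 1.1815691^(1/2) − 1 = 0.087000 → 8.70%.

8.70%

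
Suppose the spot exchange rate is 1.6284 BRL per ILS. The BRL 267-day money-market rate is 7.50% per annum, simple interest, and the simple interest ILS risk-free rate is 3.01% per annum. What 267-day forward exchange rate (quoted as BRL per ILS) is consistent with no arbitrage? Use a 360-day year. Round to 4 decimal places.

T = 267/360 years.
Growth of 1 BRL over T: 1 + 0.0750×267/360 = 1.055625.
Growth of 1 ILS over T: 1 + 0.0301×267/360 = 1.0223242.
Forward (BRL per ILS) = 1.6284 × 1.055625 / 1.0223242 = 1.681443.

1.6814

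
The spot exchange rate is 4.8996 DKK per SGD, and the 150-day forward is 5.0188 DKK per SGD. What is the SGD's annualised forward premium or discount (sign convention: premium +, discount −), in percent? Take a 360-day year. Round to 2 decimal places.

T = 150/360 years.
Period premium: (5.0188 − 4.8996)/4.8996 = 0.0243285.
Per annum: 0.0243285 / (150/360) = 0.058388 = 5.84%.

+5.84%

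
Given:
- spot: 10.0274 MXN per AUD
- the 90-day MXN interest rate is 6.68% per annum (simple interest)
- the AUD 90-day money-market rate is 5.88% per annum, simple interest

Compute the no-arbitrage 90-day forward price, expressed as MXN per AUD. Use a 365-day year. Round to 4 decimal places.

T = 90/365 years.
Growth of 1 MXN over T: 1 + 0.0668×90/365 = 1.01647123.
Growth of 1 AUD over T: 1 + 0.0588×90/365 = 1.01449863.
Forward (MXN per AUD) = 10.0274 × 1.01647123 / 1.01449863 = 10.046897.

10.0469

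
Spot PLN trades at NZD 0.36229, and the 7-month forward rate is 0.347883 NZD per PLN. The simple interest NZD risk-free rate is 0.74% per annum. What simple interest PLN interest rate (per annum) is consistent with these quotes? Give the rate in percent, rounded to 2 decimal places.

T = 7/12 years.
By CIP, F/S equals the NZD-to-PLN growth ratio: 0.347883/0.36229 = 0.9602335.
The NZD side grows by 1 + 0.0074×7/12 = 1.0043167.
That pins the PLN growth at 1.0459088.
r = (1.0459088 − 1)/(7/12) = 0.078701 → 7.87%.

7.87%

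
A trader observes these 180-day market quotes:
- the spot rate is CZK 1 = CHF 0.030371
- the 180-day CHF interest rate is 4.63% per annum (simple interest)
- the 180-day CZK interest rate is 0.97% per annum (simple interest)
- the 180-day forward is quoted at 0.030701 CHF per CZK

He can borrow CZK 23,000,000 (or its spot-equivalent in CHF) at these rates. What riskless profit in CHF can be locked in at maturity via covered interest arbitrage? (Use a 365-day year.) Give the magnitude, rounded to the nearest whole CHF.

T = 180/365 years.
Invest the CZK and cover forward: 23,000,000 × 1.00478356 × 0.030701 = CHF 709,500.78.
Convert at spot and invest in CHF: 23,000,000 × 0.030371 × 1.02283288 = CHF 714,482.52.
The quoted forward undervalues CZK, so borrow CZK, convert to CHF at spot, deposit the CHF at 4.63%, and buy CZK forward at 0.030701 to cover the loan.
Arbitrage profit = |709,500.78 − 714,482.52| = CHF 4,982.

CHF 4,982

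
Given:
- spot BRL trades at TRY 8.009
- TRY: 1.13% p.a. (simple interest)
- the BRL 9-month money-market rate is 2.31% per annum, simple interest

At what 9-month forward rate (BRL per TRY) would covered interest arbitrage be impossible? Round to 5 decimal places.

T = 9/12 years.
TRY growth factor: 1 + 0.0113×9/12 = 1.008475.
BRL growth factor: 1 + 0.0231×9/12 = 1.017325.
So F = 8.009 × 1.008475 / 1.017325 = 7.939327 (TRY/BRL).
Quoted the other way: 1/7.939327 = 0.12596 BRL per TRY.

0.12596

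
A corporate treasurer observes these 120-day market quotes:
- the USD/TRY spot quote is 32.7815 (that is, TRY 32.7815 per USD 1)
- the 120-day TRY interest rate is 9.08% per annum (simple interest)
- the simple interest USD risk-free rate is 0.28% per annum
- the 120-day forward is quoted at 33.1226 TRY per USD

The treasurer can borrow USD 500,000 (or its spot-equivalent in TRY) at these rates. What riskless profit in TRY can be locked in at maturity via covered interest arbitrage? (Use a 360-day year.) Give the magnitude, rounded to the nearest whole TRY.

T = 120/360 years.
Route A — deposit USD, sell forward: 500,000 × 1.0009333333 × 33.1226 = TRY 16,576,757.21.
Route B — convert at spot, deposit TRY: 500,000 × 32.7815 × 1.0302666667 = TRY 16,886,843.37.
The quoted forward undervalues USD, so borrow USD, convert to TRY at spot, deposit the TRY at 9.08%, and buy USD forward at 33.1226 to cover the loan.
Profit = 16,886,843.37 − 16,576,757.21 = TRY 310,086.

TRY 310,086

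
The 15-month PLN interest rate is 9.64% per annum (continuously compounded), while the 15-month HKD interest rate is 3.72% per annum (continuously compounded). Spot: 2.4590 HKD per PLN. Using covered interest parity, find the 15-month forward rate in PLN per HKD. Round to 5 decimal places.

T = 15/12 years.
Growth of 1 HKD over T: e^(0.0372×15/12) = 1.0475981.
Growth of 1 PLN over T: e^(0.0964×15/12) = 1.1280607.
Forward (HKD per PLN) = 2.459 × 1.0475981 / 1.1280607 = 2.283604.
Invert for PLN per HKD: 1 / 2.283604 = 0.43790.

0.43790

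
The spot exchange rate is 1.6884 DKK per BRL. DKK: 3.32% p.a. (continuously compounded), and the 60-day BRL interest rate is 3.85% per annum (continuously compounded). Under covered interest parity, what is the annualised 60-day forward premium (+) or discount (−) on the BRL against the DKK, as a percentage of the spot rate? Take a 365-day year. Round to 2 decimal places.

-0.53%

T = 60/365 years.
CIP forward (DKK per BRL) = 1.6884 × 1.0054725/1.0063488 = 1.6869298.
(F − S)/S ÷ T = (1.6869298 − 1.6884)/1.6884/(60/365) = -0.005297 → -0.53%.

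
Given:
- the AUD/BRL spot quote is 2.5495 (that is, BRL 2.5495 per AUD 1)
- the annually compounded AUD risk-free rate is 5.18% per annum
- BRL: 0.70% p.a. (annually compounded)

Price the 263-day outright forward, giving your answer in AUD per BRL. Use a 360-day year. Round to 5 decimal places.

T = 263/360 years.
Growth of 1 BRL over T: (1 + 0.0070)^(263/360) = 1.0051091.
Growth of 1 AUD over T: (1 + 0.0518)^(263/360) = 1.0375843.
CIP: F = S · (grow BRL)/(grow AUD) = 2.5495 × 1.0051091/1.0375843 = 2.469704 BRL per AUD.
Invert for AUD per BRL: 1 / 2.469704 = 0.40491.

0.40491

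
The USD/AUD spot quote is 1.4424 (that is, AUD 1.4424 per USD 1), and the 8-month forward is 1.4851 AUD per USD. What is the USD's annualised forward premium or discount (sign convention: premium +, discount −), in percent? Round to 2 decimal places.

T = 8/12 years.
Period premium: (1.4851 − 1.4424)/1.4424 = 0.0296034.
Per annum: 0.0296034 / (8/12) = 0.044405 = 4.44%.

+4.44%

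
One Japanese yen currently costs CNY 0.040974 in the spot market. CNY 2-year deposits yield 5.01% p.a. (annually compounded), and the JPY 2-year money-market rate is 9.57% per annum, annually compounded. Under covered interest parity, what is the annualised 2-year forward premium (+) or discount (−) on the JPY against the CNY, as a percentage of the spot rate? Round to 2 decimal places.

-4.08%

T = 2 years.
F = S · g_CNY/g_JPY = 0.040974 × 1.102710/1.2005585 = 0.037634517.
Annualised premium = (F − S)/S × (1/T) = (0.037634517 − 0.040974)/0.040974 ÷ 2 = -4.08%.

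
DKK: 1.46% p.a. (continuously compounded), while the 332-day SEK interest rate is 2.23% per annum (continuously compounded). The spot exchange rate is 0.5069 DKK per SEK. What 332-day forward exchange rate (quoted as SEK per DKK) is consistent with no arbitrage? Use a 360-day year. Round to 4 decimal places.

1.9868

T = 332/360 years.
DKK growth factor: e^(0.0146×332/360) = 1.0135555.
Growth of 1 SEK over T: e^(0.0223×332/360) = 1.0207785.
CIP: F = S · (grow DKK)/(grow SEK) = 0.5069 × 1.0135555/1.0207785 = 0.5033132 DKK per SEK.
Invert for SEK per DKK: 1 / 0.5033132 = 1.9868.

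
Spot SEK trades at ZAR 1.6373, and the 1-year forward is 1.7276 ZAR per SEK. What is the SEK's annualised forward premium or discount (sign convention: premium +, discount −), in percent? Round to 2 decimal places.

+5.52%

T = 1 year.
(F − S)/S = (1.7276 − 1.6373)/1.6373 = 0.0551518.
Annualise by dividing by T: 0.0551518 / 1 = 0.055152 → 5.52%.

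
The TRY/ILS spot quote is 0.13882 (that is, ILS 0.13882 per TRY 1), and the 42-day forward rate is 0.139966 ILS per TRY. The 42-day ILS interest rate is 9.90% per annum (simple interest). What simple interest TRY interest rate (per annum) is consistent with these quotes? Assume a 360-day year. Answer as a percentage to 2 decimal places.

2.80%

T = 42/360 years.
By CIP, F/S equals the ILS-to-TRY growth ratio: 0.139966/0.13882 = 1.0082553.
ILS growth factor: 1 + 0.0990×42/360 = 1.011550.
That pins the TRY growth at 1.0032677.
(1.0032677 − 1)/T = 0.028009, i.e. 2.80%.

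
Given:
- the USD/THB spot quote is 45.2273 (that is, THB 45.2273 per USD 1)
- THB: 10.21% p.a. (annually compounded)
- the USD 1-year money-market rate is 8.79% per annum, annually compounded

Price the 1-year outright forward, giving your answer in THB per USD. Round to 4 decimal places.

T = 1 year.
THB growth factor: (1 + 0.1021)^1 = 1.102100.
USD accumulates by (1 + 0.0879)^1 = 1.087900.
CIP: F = S · (grow THB)/(grow USD) = 45.2273 × 1.102100/1.087900 = 45.817637 THB per USD.

45.8176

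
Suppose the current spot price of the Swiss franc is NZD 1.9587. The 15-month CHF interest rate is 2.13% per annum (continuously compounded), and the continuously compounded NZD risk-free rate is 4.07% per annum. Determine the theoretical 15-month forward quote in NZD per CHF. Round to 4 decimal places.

T = 15/12 years.
NZD accumulates by e^(0.0407×15/12) = 1.0521914.
CHF accumulates by e^(0.0213×15/12) = 1.0269826.
So F = 1.9587 × 1.0521914 / 1.0269826 = 2.006779 (NZD/CHF).

2.0068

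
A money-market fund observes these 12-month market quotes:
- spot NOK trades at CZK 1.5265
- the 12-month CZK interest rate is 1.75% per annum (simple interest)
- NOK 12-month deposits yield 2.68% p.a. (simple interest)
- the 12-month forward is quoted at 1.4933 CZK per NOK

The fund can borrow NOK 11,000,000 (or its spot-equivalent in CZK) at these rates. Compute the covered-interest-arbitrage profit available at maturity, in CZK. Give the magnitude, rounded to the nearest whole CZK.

T = 1 year.
Invest the NOK and cover forward: 11,000,000 × 1.026800 × 1.4933 = CZK 16,866,524.84.
Convert at spot and invest in CZK: 11,000,000 × 1.5265 × 1.017500 = CZK 17,085,351.25.
The quoted forward undervalues NOK, so borrow NOK, convert to CZK at spot, deposit the CZK at 1.75%, and buy NOK forward at 1.4933 to cover the loan.
Arbitrage profit = |16,866,524.84 − 17,085,351.25| = CZK 218,826.

CZK 218,826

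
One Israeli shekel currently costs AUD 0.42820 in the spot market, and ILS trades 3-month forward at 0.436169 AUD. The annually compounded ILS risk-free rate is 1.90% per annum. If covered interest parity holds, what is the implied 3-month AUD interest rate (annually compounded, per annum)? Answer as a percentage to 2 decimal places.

T = 3/12 years.
CIP gives F = S · g_AUD/g_ILS, so g_AUD/g_ILS = 0.436169/0.4282 = 1.0186105.
The ILS side grows by (1 + 0.0190)^(3/12) = 1.0047165.
Hence g_AUD = 1.0234148.
Annualise: 1.0234148^(12/3) − 1 = 0.097000 = 9.70%.

9.70%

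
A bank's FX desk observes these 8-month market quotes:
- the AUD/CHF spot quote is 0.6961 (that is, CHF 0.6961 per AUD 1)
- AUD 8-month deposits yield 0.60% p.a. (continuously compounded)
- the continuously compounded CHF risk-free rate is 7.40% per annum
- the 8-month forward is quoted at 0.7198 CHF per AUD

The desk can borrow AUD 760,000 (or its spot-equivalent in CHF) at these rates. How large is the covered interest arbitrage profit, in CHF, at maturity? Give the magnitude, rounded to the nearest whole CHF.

CHF 6,549

T = 8/12 years.
Keep in AUD, deliver into the forward: 760,000·1.00400801·0.7198 = CHF 549,240.57.
Swap to CHF now, deposit: 760,000·0.6961·1.05057048 = CHF 555,789.60.
The quoted forward undervalues AUD, so borrow AUD, convert to CHF at spot, deposit the CHF at 7.40%, and buy AUD forward at 0.7198 to cover the loan.
The gap between the two covered legs is CHF 6,549.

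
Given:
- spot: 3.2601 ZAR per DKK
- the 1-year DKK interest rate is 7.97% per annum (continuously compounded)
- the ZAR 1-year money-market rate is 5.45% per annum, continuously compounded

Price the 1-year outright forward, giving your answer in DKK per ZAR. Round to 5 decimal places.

0.31457

T = 1 year.
ZAR accumulates by e^(0.0545×1) = 1.0560125.
Growth of 1 DKK over T: e^(0.0797×1) = 1.0829621.
Forward (ZAR per DKK) = 3.2601 × 1.0560125 / 1.0829621 = 3.178972.
Invert for DKK per ZAR: 1 / 3.178972 = 0.31457.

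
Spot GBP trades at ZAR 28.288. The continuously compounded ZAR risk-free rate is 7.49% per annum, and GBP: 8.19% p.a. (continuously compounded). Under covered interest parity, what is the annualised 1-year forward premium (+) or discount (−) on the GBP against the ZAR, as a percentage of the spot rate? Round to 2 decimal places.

-0.70%

T = 1 year.
F = S · g_ZAR/g_GBP = 28.288 × 1.0777764/1.0853473 = 28.090675.
(F − S)/S ÷ T = (28.090675 − 28.288)/28.288/1 = -0.006976 → -0.70%.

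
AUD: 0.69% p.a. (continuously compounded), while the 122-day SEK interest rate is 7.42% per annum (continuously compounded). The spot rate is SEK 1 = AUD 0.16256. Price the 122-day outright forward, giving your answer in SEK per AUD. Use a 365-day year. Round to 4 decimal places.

6.2915

T = 122/365 years.
Growth of 1 AUD over T: e^(0.0069×122/365) = 1.002309.
SEK accumulates by e^(0.0742×122/365) = 1.0251112.
So F = 0.16256 × 1.002309 / 1.0251112 = 0.1589441 (AUD/SEK).
Quoted the other way: 1/0.1589441 = 6.2915 SEK per AUD.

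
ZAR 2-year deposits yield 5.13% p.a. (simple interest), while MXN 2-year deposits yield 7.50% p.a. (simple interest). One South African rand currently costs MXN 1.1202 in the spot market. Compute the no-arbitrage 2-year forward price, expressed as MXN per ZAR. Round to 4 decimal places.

1.1684

T = 2 years.
MXN accumulates by 1 + 0.0750×2 = 1.150000.
Growth of 1 ZAR over T: 1 + 0.0513×2 = 1.102600.
CIP: F = S · (grow MXN)/(grow ZAR) = 1.1202 × 1.150000/1.102600 = 1.168357 MXN per ZAR.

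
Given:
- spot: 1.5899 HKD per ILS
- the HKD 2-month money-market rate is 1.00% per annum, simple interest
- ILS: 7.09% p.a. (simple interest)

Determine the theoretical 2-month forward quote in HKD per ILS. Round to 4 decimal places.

T = 2/12 years.
HKD growth factor: 1 + 0.0100×2/12 = 1.0016667.
ILS accumulates by 1 + 0.0709×2/12 = 1.0118167.
So F = 1.5899 × 1.0016667 / 1.0118167 = 1.573951 (HKD/ILS).

1.5740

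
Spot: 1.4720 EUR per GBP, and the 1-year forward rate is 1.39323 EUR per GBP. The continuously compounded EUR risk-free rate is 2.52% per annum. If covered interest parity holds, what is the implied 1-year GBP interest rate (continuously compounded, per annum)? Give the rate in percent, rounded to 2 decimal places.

T = 1 year.
By CIP, F/S equals the EUR-to-GBP growth ratio: 1.39323/1.472 = 0.9464878.
The EUR side grows by e^(0.0252×1) = 1.0255202.
Hence g_GBP = 1.0835007.
r = ln(1.0835007)/1 = 0.080197 → 8.02%.

8.02%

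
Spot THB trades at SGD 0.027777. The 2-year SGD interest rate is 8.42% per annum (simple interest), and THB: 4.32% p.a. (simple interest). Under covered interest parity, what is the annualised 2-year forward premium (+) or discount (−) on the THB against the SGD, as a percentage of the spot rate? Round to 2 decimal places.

+3.77%

T = 2 years.
No-arbitrage forward: 0.027777 × 1.168400 / 1.086400 = 0.029873570 SGD/THB.
Annualised premium = (F − S)/S × (1/T) = (0.029873570 − 0.027777)/0.027777 ÷ 2 = 3.77%.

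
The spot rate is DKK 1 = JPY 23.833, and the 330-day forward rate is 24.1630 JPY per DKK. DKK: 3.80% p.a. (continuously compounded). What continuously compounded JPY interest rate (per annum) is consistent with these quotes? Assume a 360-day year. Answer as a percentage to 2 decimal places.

5.30%

T = 330/360 years.
By CIP, F/S equals the JPY-to-DKK growth ratio: 24.163/23.833 = 1.0138463.
The DKK side grows by e^(0.0380×330/360) = 1.0354471.
So the JPY growth factor = 1.0497842.
r = ln(1.0497842)/(330/360) = 0.053001 → 5.30%.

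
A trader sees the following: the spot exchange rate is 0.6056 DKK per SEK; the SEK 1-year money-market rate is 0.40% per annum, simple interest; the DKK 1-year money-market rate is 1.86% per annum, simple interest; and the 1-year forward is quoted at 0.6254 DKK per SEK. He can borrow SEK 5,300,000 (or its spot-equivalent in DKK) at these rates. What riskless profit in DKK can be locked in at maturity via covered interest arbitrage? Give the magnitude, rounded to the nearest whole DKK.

DKK 58,498

T = 1 year.
Route A — deposit SEK, sell forward: 5,300,000 × 1.004000 × 0.6254 = DKK 3,327,878.48.
Route B — convert at spot, deposit DKK: 5,300,000 × 0.6056 × 1.018600 = DKK 3,269,380.05.
The quoted forward overvalues SEK, so borrow DKK, buy SEK at spot, deposit the SEK at 0.40%, and sell the proceeds forward at 0.6254.
Arbitrage profit = |3,327,878.48 − 3,269,380.05| = DKK 58,498.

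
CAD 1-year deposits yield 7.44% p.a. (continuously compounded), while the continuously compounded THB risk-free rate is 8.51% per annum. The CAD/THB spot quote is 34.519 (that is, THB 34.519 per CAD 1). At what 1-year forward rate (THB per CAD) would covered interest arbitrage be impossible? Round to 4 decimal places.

34.8903

T = 1 year.
THB growth factor: e^(0.0851×1) = 1.08882594.
CAD accumulates by e^(0.0744×1) = 1.07723761.
So F = 34.519 × 1.08882594 / 1.07723761 = 34.890336 (THB/CAD).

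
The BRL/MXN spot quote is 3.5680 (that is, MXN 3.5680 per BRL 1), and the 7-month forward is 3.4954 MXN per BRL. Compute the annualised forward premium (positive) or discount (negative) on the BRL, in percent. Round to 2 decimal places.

-3.49%

T = 7/12 years.
BRL trades forward at -2.03475% vs spot over the period.
Per annum: -0.0203475 / (7/12) = -0.034881 = -3.49%.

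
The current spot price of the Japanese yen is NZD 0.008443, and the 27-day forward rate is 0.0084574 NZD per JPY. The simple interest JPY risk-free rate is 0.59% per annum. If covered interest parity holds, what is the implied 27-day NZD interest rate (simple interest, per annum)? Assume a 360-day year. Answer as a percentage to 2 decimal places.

2.87%

T = 27/360 years.
CIP gives F = S · g_NZD/g_JPY, so g_NZD/g_JPY = 0.0084574/0.008443 = 1.0017056.
The JPY side grows by 1 + 0.0059×27/360 = 1.0004425.
That pins the NZD growth at 1.0021489.
r = (1.0021489 − 1)/(27/360) = 0.028652 → 2.87%.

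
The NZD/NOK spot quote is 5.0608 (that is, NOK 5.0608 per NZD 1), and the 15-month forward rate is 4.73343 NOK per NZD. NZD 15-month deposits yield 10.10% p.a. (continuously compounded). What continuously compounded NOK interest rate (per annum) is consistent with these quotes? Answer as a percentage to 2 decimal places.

4.75%

T = 15/12 years.
F/S = 4.73343/5.0608 = 0.9353126 = (growth of NOK) / (growth of NZD).
The NZD side grows by e^(0.1010×15/12) = 1.1345658.
So the NOK growth factor = 1.0611737.
Take logs: ln 1.0611737 / (15/12) = 0.047500, so 4.75%.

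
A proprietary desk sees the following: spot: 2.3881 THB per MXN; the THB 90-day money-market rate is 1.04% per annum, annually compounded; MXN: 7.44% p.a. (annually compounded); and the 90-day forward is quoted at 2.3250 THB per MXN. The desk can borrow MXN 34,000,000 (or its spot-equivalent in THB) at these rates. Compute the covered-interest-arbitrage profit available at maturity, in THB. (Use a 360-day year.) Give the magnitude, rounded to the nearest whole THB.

T = 90/360 years.
Keep in MXN, deliver into the forward: 34,000,000·1.0181024907·2.3250 = THB 80,481,001.89.
Swap to THB now, deposit: 34,000,000·2.3881·1.0025899211 = THB 81,405,689.68.
The quoted forward undervalues MXN, so borrow MXN, convert to THB at spot, deposit the THB at 1.04%, and buy MXN forward at 2.3250 to cover the loan.
Arbitrage profit = |80,481,001.89 − 81,405,689.68| = THB 924,688.

THB 924,688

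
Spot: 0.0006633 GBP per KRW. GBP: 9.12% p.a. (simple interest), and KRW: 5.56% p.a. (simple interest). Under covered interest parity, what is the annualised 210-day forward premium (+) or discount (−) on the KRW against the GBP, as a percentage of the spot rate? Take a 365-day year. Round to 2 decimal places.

+3.45%

T = 210/365 years.
No-arbitrage forward: 0.0006633 × 1.0524712 / 1.031989 = 0.0006764647 GBP/KRW.
(F − S)/S ÷ T = (0.0006764647 − 0.0006633)/0.0006633/(210/365) = 0.034496 → 3.45%.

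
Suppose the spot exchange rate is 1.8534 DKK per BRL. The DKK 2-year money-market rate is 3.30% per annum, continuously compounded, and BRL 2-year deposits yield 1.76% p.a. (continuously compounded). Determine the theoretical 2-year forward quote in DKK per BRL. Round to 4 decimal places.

T = 2 years.
DKK accumulates by e^(0.0330×2) = 1.0682267.
BRL growth factor: e^(0.0176×2) = 1.0358269.
So F = 1.8534 × 1.0682267 / 1.0358269 = 1.911373 (DKK/BRL).

1.9114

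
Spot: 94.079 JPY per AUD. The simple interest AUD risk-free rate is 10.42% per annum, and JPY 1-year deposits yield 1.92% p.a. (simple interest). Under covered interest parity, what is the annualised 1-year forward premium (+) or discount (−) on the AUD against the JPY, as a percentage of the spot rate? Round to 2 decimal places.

T = 1 year.
CIP forward (JPY per AUD) = 94.079 × 1.019200/1.104200 = 86.836911.
(F − S)/S ÷ T = (86.836911 − 94.079)/94.079/1 = -0.076979 → -7.70%.

-7.70%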